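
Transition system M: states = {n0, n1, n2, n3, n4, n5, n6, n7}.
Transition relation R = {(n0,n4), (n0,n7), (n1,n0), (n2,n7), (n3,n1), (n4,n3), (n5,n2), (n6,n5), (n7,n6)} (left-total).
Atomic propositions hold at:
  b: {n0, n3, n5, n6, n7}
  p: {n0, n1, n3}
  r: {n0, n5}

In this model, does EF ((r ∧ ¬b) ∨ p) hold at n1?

Sat(¬b) = {n1, n2, n4}
Sat(r ∧ ¬b) = ∅
Sat((r ∧ ¬b) ∨ p) = {n0, n1, n3}
EF ((r ∧ ¬b) ∨ p): least fixpoint, start Z0 = {n0, n1, n3}, add states with some successor in Z. Z1 = {n0, n1, n3, n4}; fixed.
Sat(EF ((r ∧ ¬b) ∨ p)) = {n0, n1, n3, n4}
n1 ∈ Sat(EF ((r ∧ ¬b) ∨ p)) = {n0, n1, n3, n4}, so the formula holds at n1.

Yes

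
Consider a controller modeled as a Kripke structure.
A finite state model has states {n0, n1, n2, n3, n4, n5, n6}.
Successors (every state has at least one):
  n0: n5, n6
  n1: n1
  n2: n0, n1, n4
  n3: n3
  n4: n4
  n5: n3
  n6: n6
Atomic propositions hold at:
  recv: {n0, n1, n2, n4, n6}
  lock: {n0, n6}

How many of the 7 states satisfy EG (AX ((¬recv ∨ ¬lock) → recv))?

4

Sat(¬recv) = {n3, n5}
Sat(¬lock) = {n1, n2, n3, n4, n5}
Sat(¬recv ∨ ¬lock) = {n1, n2, n3, n4, n5}
Sat((¬recv ∨ ¬lock) → recv) = {n0, n1, n2, n4, n6}
Sat(AX ((¬recv ∨ ¬lock) → recv)) = {s : every successor in {n0, n1, n2, n4, n6}} = {n1, n2, n4, n6}
EG (AX ((¬recv ∨ ¬lock) → recv)): greatest fixpoint, start Z0 = {n1, n2, n4, n6}, keep only states in Sat with some successor in Z. Already a fixed point.
Sat(EG (AX ((¬recv ∨ ¬lock) → recv))) = {n1, n2, n4, n6}
|Sat(EG (AX ((¬recv ∨ ¬lock) → recv)))| = |{n1, n2, n4, n6}| = 4.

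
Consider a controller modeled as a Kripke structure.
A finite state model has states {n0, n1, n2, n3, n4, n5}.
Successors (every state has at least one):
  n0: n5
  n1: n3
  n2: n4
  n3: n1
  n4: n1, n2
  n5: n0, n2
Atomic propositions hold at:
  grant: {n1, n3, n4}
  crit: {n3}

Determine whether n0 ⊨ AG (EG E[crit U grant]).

E[crit U grant]: least fixpoint, start Z0 = Sat(grant) = {n1, n3, n4}, add states in Sat(crit) with some successor in Z. Already a fixed point.
Sat(E[crit U grant]) = {n1, n3, n4}
EG E[crit U grant]: greatest fixpoint, start Z0 = {n1, n3, n4}, keep only states in Sat with some successor in Z. Already a fixed point.
Sat(EG E[crit U grant]) = {n1, n3, n4}
AG (EG E[crit U grant]): greatest fixpoint, start Z0 = {n1, n3, n4}, keep only states in Sat with every successor in Z. Z1 = {n1, n3}; fixed.
Sat(AG (EG E[crit U grant])) = {n1, n3}
n0 ∉ Sat(AG (EG E[crit U grant])) = {n1, n3}, so the formula does not hold at n0.

No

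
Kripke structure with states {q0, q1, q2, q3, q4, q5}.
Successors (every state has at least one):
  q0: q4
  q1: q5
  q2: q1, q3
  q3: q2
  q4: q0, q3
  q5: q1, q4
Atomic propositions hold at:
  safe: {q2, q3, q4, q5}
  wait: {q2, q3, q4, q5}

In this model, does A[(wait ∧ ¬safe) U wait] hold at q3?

Sat(¬safe) = {q0, q1}
Sat(wait ∧ ¬safe) = ∅
A[(wait ∧ ¬safe) U wait]: least fixpoint, start Z0 = Sat(wait) = {q2, q3, q4, q5}, add states in Sat(wait ∧ ¬safe) with every successor in Z. Already a fixed point.
Sat(A[(wait ∧ ¬safe) U wait]) = {q2, q3, q4, q5}
q3 ∈ Sat(A[(wait ∧ ¬safe) U wait]) = {q2, q3, q4, q5}, so the formula holds at q3.

Yes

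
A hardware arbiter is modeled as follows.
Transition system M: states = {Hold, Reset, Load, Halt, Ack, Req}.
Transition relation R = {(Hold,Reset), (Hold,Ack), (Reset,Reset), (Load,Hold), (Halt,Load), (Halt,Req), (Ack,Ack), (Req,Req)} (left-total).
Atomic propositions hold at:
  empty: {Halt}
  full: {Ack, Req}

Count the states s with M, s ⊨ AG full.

AG full: greatest fixpoint, start Z0 = {Ack, Req}, keep only states in Sat with every successor in Z. Already a fixed point.
Sat(AG full) = {Ack, Req}
|Sat(AG full)| = |{Ack, Req}| = 2.

2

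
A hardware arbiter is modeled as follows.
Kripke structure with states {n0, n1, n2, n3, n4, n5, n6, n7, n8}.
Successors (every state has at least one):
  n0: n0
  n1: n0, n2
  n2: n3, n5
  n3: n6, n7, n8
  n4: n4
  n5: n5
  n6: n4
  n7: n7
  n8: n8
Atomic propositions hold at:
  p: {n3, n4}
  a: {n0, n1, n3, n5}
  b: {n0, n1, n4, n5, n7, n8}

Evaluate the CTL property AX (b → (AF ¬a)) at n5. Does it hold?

Sat(¬a) = {n2, n4, n6, n7, n8}
AF ¬a: least fixpoint, start Z0 = {n2, n4, n6, n7, n8}, add states with every successor in Z. Z1 = {n2, n3, n4, n6, n7, n8}; fixed.
Sat(AF ¬a) = {n2, n3, n4, n6, n7, n8}
Sat(b → (AF ¬a)) = {n2, n3, n4, n6, n7, n8}
Sat(AX (b → (AF ¬a))) = {s : every successor in {n2, n3, n4, n6, n7, n8}} = {n3, n4, n6, n7, n8}
n5 ∉ Sat(AX (b → (AF ¬a))) = {n3, n4, n6, n7, n8}, so the formula does not hold at n5.

No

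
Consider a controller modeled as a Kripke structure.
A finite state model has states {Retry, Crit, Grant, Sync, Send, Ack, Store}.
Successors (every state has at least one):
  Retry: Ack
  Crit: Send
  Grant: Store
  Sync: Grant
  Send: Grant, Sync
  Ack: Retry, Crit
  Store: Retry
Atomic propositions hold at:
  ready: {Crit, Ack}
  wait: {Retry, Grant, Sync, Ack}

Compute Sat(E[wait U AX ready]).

Sat(AX ready) = {s : every successor in {Crit, Ack}} = {Retry}
E[wait U AX ready]: least fixpoint, start Z0 = Sat(AX ready) = {Retry}, add states in Sat(wait) with some successor in Z. Z1 = {Retry, Ack}; fixed.
Sat(E[wait U AX ready]) = {Retry, Ack}

{Retry, Ack}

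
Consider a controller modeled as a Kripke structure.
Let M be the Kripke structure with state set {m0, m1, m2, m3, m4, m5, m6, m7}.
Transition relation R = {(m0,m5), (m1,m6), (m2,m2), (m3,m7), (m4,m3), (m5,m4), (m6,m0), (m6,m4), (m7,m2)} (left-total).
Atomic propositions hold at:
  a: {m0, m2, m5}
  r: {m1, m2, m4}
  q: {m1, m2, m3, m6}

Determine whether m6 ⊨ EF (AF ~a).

Yes

Sat(~a) = {m1, m3, m4, m6, m7}
AF ~a: least fixpoint, start Z0 = {m1, m3, m4, m6, m7}, add states with every successor in Z. Z1 = {m1, m3, m4, m5, m6, m7}; Z2 = {m0, m1, m3, m4, m5, m6, m7}; fixed.
Sat(AF ~a) = {m0, m1, m3, m4, m5, m6, m7}
EF (AF ~a): least fixpoint, start Z0 = {m0, m1, m3, m4, m5, m6, m7}, add states with some successor in Z. Already a fixed point.
Sat(EF (AF ~a)) = {m0, m1, m3, m4, m5, m6, m7}
m6 ∈ Sat(EF (AF ~a)) = {m0, m1, m3, m4, m5, m6, m7}, so the formula holds at m6.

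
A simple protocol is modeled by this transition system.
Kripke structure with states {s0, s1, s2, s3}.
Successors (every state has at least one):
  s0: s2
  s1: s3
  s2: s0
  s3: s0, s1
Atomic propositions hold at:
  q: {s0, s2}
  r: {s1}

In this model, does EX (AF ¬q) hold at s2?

Sat(¬q) = {s1, s3}
AF ¬q: least fixpoint, start Z0 = {s1, s3}, add states with every successor in Z. Already a fixed point.
Sat(AF ¬q) = {s1, s3}
Sat(EX (AF ¬q)) = {s : some successor in {s1, s3}} = {s1, s3}
s2 ∉ Sat(EX (AF ¬q)) = {s1, s3}, so the formula does not hold at s2.

No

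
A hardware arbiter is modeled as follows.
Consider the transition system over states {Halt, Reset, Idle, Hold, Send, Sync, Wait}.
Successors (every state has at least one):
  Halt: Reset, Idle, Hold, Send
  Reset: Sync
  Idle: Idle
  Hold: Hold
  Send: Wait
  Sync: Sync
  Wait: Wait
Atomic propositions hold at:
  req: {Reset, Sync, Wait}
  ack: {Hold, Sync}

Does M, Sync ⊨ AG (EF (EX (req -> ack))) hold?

Sat(req -> ack) = {Halt, Idle, Hold, Send, Sync}
Sat(EX (req -> ack)) = {s : some successor in {Halt, Idle, Hold, Send, Sync}} = {Halt, Reset, Idle, Hold, Sync}
EF (EX (req -> ack)): least fixpoint, start Z0 = {Halt, Reset, Idle, Hold, Sync}, add states with some successor in Z. Already a fixed point.
Sat(EF (EX (req -> ack))) = {Halt, Reset, Idle, Hold, Sync}
AG (EF (EX (req -> ack))): greatest fixpoint, start Z0 = {Halt, Reset, Idle, Hold, Sync}, keep only states in Sat with every successor in Z. Z1 = {Reset, Idle, Hold, Sync}; fixed.
Sat(AG (EF (EX (req -> ack)))) = {Reset, Idle, Hold, Sync}
Sync ∈ Sat(AG (EF (EX (req -> ack)))) = {Reset, Idle, Hold, Sync}, so the formula holds at Sync.

Yes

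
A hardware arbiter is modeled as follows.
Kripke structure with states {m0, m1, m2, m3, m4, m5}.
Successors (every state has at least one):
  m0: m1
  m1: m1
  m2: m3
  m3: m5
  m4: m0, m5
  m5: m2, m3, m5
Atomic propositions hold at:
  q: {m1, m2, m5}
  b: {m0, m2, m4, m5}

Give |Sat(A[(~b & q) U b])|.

4

Sat(~b) = {m1, m3}
Sat(~b & q) = {m1}
A[(~b & q) U b]: least fixpoint, start Z0 = Sat(b) = {m0, m2, m4, m5}, add states in Sat(~b & q) with every successor in Z. Already a fixed point.
Sat(A[(~b & q) U b]) = {m0, m2, m4, m5}
|Sat(A[(~b & q) U b])| = |{m0, m2, m4, m5}| = 4.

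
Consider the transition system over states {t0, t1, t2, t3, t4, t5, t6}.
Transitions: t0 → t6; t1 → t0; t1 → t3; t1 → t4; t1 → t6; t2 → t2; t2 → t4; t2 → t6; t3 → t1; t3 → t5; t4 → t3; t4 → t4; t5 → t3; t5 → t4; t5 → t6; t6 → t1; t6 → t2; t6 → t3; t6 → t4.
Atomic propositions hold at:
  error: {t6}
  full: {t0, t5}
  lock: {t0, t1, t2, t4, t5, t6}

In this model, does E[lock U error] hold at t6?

E[lock U error]: least fixpoint, start Z0 = Sat(error) = {t6}, add states in Sat(lock) with some successor in Z. Z1 = {t0, t1, t2, t5, t6}; fixed.
Sat(E[lock U error]) = {t0, t1, t2, t5, t6}
t6 ∈ Sat(E[lock U error]) = {t0, t1, t2, t5, t6}, so the formula holds at t6.

Yes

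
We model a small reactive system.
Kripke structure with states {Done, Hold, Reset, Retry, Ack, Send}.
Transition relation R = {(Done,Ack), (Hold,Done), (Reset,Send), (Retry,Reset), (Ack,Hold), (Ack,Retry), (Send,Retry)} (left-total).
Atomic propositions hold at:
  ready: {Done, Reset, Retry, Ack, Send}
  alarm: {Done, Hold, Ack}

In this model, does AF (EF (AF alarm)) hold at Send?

No

AF alarm: least fixpoint, start Z0 = {Done, Hold, Ack}, add states with every successor in Z. Already a fixed point.
Sat(AF alarm) = {Done, Hold, Ack}
EF (AF alarm): least fixpoint, start Z0 = {Done, Hold, Ack}, add states with some successor in Z. Already a fixed point.
Sat(EF (AF alarm)) = {Done, Hold, Ack}
AF (EF (AF alarm)): least fixpoint, start Z0 = {Done, Hold, Ack}, add states with every successor in Z. Already a fixed point.
Sat(AF (EF (AF alarm))) = {Done, Hold, Ack}
Send ∉ Sat(AF (EF (AF alarm))) = {Done, Hold, Ack}, so the formula does not hold at Send.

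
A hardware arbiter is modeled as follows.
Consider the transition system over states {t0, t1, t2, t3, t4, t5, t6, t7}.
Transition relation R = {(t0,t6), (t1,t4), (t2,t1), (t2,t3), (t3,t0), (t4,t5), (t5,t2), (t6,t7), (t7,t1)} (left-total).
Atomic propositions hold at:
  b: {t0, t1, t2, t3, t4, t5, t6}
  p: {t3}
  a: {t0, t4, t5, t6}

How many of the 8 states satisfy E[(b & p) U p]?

Sat(b & p) = {t3}
E[(b & p) U p]: least fixpoint, start Z0 = Sat(p) = {t3}, add states in Sat(b & p) with some successor in Z. Already a fixed point.
Sat(E[(b & p) U p]) = {t3}
|Sat(E[(b & p) U p])| = |{t3}| = 1.

1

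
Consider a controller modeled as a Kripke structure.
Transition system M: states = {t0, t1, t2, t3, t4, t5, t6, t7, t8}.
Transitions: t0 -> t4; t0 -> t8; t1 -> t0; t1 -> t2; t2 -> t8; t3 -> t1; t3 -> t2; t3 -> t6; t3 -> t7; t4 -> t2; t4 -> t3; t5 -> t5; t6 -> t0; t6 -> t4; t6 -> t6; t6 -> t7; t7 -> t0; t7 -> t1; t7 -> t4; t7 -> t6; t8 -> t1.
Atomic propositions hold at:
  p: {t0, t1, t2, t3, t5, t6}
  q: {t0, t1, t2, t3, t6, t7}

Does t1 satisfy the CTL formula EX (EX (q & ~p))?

No

Sat(~p) = {t4, t7, t8}
Sat(q & ~p) = {t7}
Sat(EX (q & ~p)) = {s : some successor in {t7}} = {t3, t6}
Sat(EX (EX (q & ~p))) = {s : some successor in {t3, t6}} = {t3, t4, t6, t7}
t1 ∉ Sat(EX (EX (q & ~p))) = {t3, t4, t6, t7}, so the formula does not hold at t1.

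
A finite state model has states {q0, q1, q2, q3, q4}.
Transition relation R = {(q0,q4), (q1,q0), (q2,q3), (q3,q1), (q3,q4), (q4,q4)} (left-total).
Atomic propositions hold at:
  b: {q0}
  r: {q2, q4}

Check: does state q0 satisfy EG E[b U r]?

E[b U r]: least fixpoint, start Z0 = Sat(r) = {q2, q4}, add states in Sat(b) with some successor in Z. Z1 = {q0, q2, q4}; fixed.
Sat(E[b U r]) = {q0, q2, q4}
EG E[b U r]: greatest fixpoint, start Z0 = {q0, q2, q4}, keep only states in Sat with some successor in Z. Z1 = {q0, q4}; fixed.
Sat(EG E[b U r]) = {q0, q4}
q0 ∈ Sat(EG E[b U r]) = {q0, q4}, so the formula holds at q0.

Yes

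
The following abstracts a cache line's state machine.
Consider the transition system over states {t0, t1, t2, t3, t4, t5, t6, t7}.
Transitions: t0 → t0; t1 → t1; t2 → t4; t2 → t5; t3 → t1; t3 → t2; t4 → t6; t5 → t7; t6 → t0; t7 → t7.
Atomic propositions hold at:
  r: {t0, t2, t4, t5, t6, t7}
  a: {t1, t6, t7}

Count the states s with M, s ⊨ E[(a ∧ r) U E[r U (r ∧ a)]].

5

Sat(a ∧ r) = {t6, t7}
Sat(r ∧ a) = {t6, t7}
E[r U (r ∧ a)]: least fixpoint, start Z0 = Sat((r ∧ a)) = {t6, t7}, add states in Sat(r) with some successor in Z. Z1 = {t4, t5, t6, t7}; Z2 = {t2, t4, t5, t6, t7}; fixed.
Sat(E[r U (r ∧ a)]) = {t2, t4, t5, t6, t7}
E[(a ∧ r) U E[r U (r ∧ a)]]: least fixpoint, start Z0 = Sat(E[r U (r ∧ a)]) = {t2, t4, t5, t6, t7}, add states in Sat(a ∧ r) with some successor in Z. Already a fixed point.
Sat(E[(a ∧ r) U E[r U (r ∧ a)]]) = {t2, t4, t5, t6, t7}
|Sat(E[(a ∧ r) U E[r U (r ∧ a)]])| = |{t2, t4, t5, t6, t7}| = 5.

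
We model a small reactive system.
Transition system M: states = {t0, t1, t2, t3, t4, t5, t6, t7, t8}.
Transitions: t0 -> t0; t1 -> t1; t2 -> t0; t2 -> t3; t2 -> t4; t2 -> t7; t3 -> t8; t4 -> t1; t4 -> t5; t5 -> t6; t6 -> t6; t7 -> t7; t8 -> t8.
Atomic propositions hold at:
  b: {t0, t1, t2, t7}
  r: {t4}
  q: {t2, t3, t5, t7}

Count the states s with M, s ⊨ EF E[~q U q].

Sat(~q) = {t0, t1, t4, t6, t8}
E[~q U q]: least fixpoint, start Z0 = Sat(q) = {t2, t3, t5, t7}, add states in Sat(~q) with some successor in Z. Z1 = {t2, t3, t4, t5, t7}; fixed.
Sat(E[~q U q]) = {t2, t3, t4, t5, t7}
EF E[~q U q]: least fixpoint, start Z0 = {t2, t3, t4, t5, t7}, add states with some successor in Z. Already a fixed point.
Sat(EF E[~q U q]) = {t2, t3, t4, t5, t7}
|Sat(EF E[~q U q])| = |{t2, t3, t4, t5, t7}| = 5.

5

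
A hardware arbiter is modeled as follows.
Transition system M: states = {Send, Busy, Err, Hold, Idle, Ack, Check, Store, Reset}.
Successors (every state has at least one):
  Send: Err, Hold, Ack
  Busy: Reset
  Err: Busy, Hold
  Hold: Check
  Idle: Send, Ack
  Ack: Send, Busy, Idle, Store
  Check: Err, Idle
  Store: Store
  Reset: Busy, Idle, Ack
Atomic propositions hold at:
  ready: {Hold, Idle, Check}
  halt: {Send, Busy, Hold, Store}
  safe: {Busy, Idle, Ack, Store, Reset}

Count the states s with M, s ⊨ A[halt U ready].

A[halt U ready]: least fixpoint, start Z0 = Sat(ready) = {Hold, Idle, Check}, add states in Sat(halt) with every successor in Z. Already a fixed point.
Sat(A[halt U ready]) = {Hold, Idle, Check}
|Sat(A[halt U ready])| = |{Hold, Idle, Check}| = 3.

3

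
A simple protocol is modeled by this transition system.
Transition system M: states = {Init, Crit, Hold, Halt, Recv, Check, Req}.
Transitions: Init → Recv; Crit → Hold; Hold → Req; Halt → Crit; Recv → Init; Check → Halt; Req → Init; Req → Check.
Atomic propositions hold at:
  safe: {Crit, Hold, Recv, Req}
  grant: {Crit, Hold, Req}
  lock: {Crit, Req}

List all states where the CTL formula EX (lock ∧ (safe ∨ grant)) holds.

Sat(safe ∨ grant) = {Crit, Hold, Recv, Req}
Sat(lock ∧ (safe ∨ grant)) = {Crit, Req}
Sat(EX (lock ∧ (safe ∨ grant))) = {s : some successor in {Crit, Req}} = {Hold, Halt}

{Hold, Halt}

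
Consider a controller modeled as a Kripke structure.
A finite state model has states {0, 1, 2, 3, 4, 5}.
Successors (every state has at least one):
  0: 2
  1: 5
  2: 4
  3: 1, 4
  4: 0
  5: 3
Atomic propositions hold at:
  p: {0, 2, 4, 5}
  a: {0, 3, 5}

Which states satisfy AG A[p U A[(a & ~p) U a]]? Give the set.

Sat(~p) = {1, 3}
Sat(a & ~p) = {3}
A[(a & ~p) U a]: least fixpoint, start Z0 = Sat(a) = {0, 3, 5}, add states in Sat(a & ~p) with every successor in Z. Already a fixed point.
Sat(A[(a & ~p) U a]) = {0, 3, 5}
A[p U A[(a & ~p) U a]]: least fixpoint, start Z0 = Sat(A[(a & ~p) U a]) = {0, 3, 5}, add states in Sat(p) with every successor in Z. Z1 = {0, 3, 4, 5}; Z2 = {0, 2, 3, 4, 5}; fixed.
Sat(A[p U A[(a & ~p) U a]]) = {0, 2, 3, 4, 5}
AG A[p U A[(a & ~p) U a]]: greatest fixpoint, start Z0 = {0, 2, 3, 4, 5}, keep only states in Sat with every successor in Z. Z1 = {0, 2, 4, 5}; Z2 = {0, 2, 4}; fixed.
Sat(AG A[p U A[(a & ~p) U a]]) = {0, 2, 4}

{0, 2, 4}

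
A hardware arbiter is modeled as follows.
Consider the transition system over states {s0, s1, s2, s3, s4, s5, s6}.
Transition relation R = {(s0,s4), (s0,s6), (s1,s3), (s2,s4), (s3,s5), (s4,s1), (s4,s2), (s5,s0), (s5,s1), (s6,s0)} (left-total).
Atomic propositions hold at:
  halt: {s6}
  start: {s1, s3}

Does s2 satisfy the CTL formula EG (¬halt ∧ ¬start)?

Yes

Sat(¬halt) = {s0, s1, s2, s3, s4, s5}
Sat(¬start) = {s0, s2, s4, s5, s6}
Sat(¬halt ∧ ¬start) = {s0, s2, s4, s5}
EG (¬halt ∧ ¬start): greatest fixpoint, start Z0 = {s0, s2, s4, s5}, keep only states in Sat with some successor in Z. Already a fixed point.
Sat(EG (¬halt ∧ ¬start)) = {s0, s2, s4, s5}
s2 ∈ Sat(EG (¬halt ∧ ¬start)) = {s0, s2, s4, s5}, so the formula holds at s2.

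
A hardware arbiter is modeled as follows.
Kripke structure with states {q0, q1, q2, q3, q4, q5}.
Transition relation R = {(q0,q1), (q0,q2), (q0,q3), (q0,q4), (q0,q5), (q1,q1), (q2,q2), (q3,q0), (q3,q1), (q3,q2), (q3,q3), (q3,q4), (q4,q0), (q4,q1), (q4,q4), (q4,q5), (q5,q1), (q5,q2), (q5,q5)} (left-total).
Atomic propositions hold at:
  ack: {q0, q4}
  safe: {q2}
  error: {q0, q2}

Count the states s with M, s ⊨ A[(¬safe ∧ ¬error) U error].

Sat(¬safe) = {q0, q1, q3, q4, q5}
Sat(¬error) = {q1, q3, q4, q5}
Sat(¬safe ∧ ¬error) = {q1, q3, q4, q5}
A[(¬safe ∧ ¬error) U error]: least fixpoint, start Z0 = Sat(error) = {q0, q2}, add states in Sat(¬safe ∧ ¬error) with every successor in Z. Already a fixed point.
Sat(A[(¬safe ∧ ¬error) U error]) = {q0, q2}
|Sat(A[(¬safe ∧ ¬error) U error])| = |{q0, q2}| = 2.

2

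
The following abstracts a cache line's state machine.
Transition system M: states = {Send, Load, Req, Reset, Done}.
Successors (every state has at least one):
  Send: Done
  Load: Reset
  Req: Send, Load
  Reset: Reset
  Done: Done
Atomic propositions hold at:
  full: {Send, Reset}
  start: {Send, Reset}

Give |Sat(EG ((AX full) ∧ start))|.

Sat(AX full) = {s : every successor in {Send, Reset}} = {Load, Reset}
Sat((AX full) ∧ start) = {Reset}
EG ((AX full) ∧ start): greatest fixpoint, start Z0 = {Reset}, keep only states in Sat with some successor in Z. Already a fixed point.
Sat(EG ((AX full) ∧ start)) = {Reset}
|Sat(EG ((AX full) ∧ start))| = |{Reset}| = 1.

1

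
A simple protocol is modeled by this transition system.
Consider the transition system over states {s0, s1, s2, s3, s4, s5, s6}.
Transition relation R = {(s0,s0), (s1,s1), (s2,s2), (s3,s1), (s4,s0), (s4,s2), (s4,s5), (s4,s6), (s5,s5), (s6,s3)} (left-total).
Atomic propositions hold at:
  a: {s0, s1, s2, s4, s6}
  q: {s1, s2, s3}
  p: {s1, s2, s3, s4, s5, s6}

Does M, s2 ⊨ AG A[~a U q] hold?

Yes

Sat(~a) = {s3, s5}
A[~a U q]: least fixpoint, start Z0 = Sat(q) = {s1, s2, s3}, add states in Sat(~a) with every successor in Z. Already a fixed point.
Sat(A[~a U q]) = {s1, s2, s3}
AG A[~a U q]: greatest fixpoint, start Z0 = {s1, s2, s3}, keep only states in Sat with every successor in Z. Already a fixed point.
Sat(AG A[~a U q]) = {s1, s2, s3}
s2 ∈ Sat(AG A[~a U q]) = {s1, s2, s3}, so the formula holds at s2.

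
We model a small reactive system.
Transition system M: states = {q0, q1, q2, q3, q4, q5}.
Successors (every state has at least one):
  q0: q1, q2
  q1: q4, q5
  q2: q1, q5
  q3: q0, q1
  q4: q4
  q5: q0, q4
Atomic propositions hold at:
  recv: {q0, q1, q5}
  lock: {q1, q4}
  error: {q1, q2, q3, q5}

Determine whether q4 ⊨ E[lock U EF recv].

EF recv: least fixpoint, start Z0 = {q0, q1, q5}, add states with some successor in Z. Z1 = {q0, q1, q2, q3, q5}; fixed.
Sat(EF recv) = {q0, q1, q2, q3, q5}
E[lock U EF recv]: least fixpoint, start Z0 = Sat(EF recv) = {q0, q1, q2, q3, q5}, add states in Sat(lock) with some successor in Z. Already a fixed point.
Sat(E[lock U EF recv]) = {q0, q1, q2, q3, q5}
q4 ∉ Sat(E[lock U EF recv]) = {q0, q1, q2, q3, q5}, so the formula does not hold at q4.

No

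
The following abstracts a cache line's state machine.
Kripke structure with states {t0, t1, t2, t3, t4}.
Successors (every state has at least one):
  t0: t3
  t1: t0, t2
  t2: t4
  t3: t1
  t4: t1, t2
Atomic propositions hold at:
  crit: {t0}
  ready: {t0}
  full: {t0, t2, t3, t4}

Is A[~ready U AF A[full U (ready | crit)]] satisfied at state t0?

Sat(~ready) = {t1, t2, t3, t4}
Sat(ready | crit) = {t0}
A[full U (ready | crit)]: least fixpoint, start Z0 = Sat((ready | crit)) = {t0}, add states in Sat(full) with every successor in Z. Already a fixed point.
Sat(A[full U (ready | crit)]) = {t0}
AF A[full U (ready | crit)]: least fixpoint, start Z0 = {t0}, add states with every successor in Z. Already a fixed point.
Sat(AF A[full U (ready | crit)]) = {t0}
A[~ready U AF A[full U (ready | crit)]]: least fixpoint, start Z0 = Sat(AF A[full U (ready | crit)]) = {t0}, add states in Sat(~ready) with every successor in Z. Already a fixed point.
Sat(A[~ready U AF A[full U (ready | crit)]]) = {t0}
t0 ∈ Sat(A[~ready U AF A[full U (ready | crit)]]) = {t0}, so the formula holds at t0.

Yes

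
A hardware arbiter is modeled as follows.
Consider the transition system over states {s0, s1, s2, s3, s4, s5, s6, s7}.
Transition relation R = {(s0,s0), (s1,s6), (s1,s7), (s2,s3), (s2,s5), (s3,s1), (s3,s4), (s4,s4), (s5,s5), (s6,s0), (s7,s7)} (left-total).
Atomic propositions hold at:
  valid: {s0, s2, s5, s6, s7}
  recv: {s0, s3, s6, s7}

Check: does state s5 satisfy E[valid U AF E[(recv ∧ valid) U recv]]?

No

Sat(recv ∧ valid) = {s0, s6, s7}
E[(recv ∧ valid) U recv]: least fixpoint, start Z0 = Sat(recv) = {s0, s3, s6, s7}, add states in Sat(recv ∧ valid) with some successor in Z. Already a fixed point.
Sat(E[(recv ∧ valid) U recv]) = {s0, s3, s6, s7}
AF E[(recv ∧ valid) U recv]: least fixpoint, start Z0 = {s0, s3, s6, s7}, add states with every successor in Z. Z1 = {s0, s1, s3, s6, s7}; fixed.
Sat(AF E[(recv ∧ valid) U recv]) = {s0, s1, s3, s6, s7}
E[valid U AF E[(recv ∧ valid) U recv]]: least fixpoint, start Z0 = Sat(AF E[(recv ∧ valid) U recv]) = {s0, s1, s3, s6, s7}, add states in Sat(valid) with some successor in Z. Z1 = {s0, s1, s2, s3, s6, s7}; fixed.
Sat(E[valid U AF E[(recv ∧ valid) U recv]]) = {s0, s1, s2, s3, s6, s7}
s5 ∉ Sat(E[valid U AF E[(recv ∧ valid) U recv]]) = {s0, s1, s2, s3, s6, s7}, so the formula does not hold at s5.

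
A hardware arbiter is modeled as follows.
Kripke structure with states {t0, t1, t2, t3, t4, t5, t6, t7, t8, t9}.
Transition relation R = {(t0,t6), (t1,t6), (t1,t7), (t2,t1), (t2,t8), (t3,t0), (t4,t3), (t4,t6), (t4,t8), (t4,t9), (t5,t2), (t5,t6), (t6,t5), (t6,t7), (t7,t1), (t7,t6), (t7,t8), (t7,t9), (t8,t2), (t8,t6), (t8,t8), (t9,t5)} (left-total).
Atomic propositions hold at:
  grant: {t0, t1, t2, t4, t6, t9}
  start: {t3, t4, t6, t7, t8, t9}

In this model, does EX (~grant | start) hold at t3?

No

Sat(~grant) = {t3, t5, t7, t8}
Sat(~grant | start) = {t3, t4, t5, t6, t7, t8, t9}
Sat(EX (~grant | start)) = {s : some successor in {t3, t4, t5, t6, t7, t8, t9}} = {t0, t1, t2, t4, t5, t6, t7, t8, t9}
t3 ∉ Sat(EX (~grant | start)) = {t0, t1, t2, t4, t5, t6, t7, t8, t9}, so the formula does not hold at t3.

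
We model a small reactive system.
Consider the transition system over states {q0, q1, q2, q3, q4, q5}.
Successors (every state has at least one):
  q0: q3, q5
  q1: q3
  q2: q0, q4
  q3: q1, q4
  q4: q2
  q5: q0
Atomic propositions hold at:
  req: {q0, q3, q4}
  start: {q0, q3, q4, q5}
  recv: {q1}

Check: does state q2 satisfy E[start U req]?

E[start U req]: least fixpoint, start Z0 = Sat(req) = {q0, q3, q4}, add states in Sat(start) with some successor in Z. Z1 = {q0, q3, q4, q5}; fixed.
Sat(E[start U req]) = {q0, q3, q4, q5}
q2 ∉ Sat(E[start U req]) = {q0, q3, q4, q5}, so the formula does not hold at q2.

No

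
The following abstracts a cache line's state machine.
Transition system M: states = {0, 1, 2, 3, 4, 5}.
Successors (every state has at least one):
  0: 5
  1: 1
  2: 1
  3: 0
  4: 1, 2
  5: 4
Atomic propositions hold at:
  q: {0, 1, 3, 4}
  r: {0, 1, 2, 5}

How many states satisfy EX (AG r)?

3

AG r: greatest fixpoint, start Z0 = {0, 1, 2, 5}, keep only states in Sat with every successor in Z. Z1 = {0, 1, 2}; Z2 = {1, 2}; fixed.
Sat(AG r) = {1, 2}
Sat(EX (AG r)) = {s : some successor in {1, 2}} = {1, 2, 4}
|Sat(EX (AG r))| = |{1, 2, 4}| = 3.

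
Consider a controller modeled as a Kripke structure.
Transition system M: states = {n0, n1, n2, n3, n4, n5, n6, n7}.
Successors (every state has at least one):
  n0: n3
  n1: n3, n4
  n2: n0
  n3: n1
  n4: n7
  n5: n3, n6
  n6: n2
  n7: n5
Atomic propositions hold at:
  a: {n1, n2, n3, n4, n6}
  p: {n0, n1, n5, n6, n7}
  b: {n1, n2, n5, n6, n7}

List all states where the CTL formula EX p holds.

{n2, n3, n4, n5, n7}

Sat(EX p) = {s : some successor in {n0, n1, n5, n6, n7}} = {n2, n3, n4, n5, n7}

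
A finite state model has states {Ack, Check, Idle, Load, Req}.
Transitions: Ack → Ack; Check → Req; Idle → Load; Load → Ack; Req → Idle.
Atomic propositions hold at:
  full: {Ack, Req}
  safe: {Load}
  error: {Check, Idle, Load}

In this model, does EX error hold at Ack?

Sat(EX error) = {s : some successor in {Check, Idle, Load}} = {Idle, Req}
Ack ∉ Sat(EX error) = {Idle, Req}, so the formula does not hold at Ack.

No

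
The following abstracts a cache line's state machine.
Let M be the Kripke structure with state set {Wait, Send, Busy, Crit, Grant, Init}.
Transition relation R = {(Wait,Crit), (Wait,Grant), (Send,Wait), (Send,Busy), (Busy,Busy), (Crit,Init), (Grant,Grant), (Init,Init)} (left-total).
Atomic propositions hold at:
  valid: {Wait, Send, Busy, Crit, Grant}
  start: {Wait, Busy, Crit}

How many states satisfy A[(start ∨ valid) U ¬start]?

Sat(start ∨ valid) = {Wait, Send, Busy, Crit, Grant}
Sat(¬start) = {Send, Grant, Init}
A[(start ∨ valid) U ¬start]: least fixpoint, start Z0 = Sat(¬start) = {Send, Grant, Init}, add states in Sat(start ∨ valid) with every successor in Z. Z1 = {Send, Crit, Grant, Init}; Z2 = {Wait, Send, Crit, Grant, Init}; fixed.
Sat(A[(start ∨ valid) U ¬start]) = {Wait, Send, Crit, Grant, Init}
|Sat(A[(start ∨ valid) U ¬start])| = |{Wait, Send, Crit, Grant, Init}| = 5.

5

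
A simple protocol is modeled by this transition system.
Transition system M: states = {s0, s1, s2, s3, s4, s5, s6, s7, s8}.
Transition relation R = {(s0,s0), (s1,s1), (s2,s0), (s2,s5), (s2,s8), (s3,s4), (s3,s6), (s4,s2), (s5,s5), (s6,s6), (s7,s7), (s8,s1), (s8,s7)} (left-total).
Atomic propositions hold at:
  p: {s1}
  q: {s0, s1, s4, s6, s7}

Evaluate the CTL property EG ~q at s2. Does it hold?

Sat(~q) = {s2, s3, s5, s8}
EG ~q: greatest fixpoint, start Z0 = {s2, s3, s5, s8}, keep only states in Sat with some successor in Z. Z1 = {s2, s5}; fixed.
Sat(EG ~q) = {s2, s5}
s2 ∈ Sat(EG ~q) = {s2, s5}, so the formula holds at s2.

Yes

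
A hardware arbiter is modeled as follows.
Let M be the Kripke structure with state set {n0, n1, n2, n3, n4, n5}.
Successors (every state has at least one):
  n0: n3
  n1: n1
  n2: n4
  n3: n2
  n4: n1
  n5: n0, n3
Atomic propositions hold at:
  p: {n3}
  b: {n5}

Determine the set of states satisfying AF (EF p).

EF p: least fixpoint, start Z0 = {n3}, add states with some successor in Z. Z1 = {n0, n3, n5}; fixed.
Sat(EF p) = {n0, n3, n5}
AF (EF p): least fixpoint, start Z0 = {n0, n3, n5}, add states with every successor in Z. Already a fixed point.
Sat(AF (EF p)) = {n0, n3, n5}

{n0, n3, n5}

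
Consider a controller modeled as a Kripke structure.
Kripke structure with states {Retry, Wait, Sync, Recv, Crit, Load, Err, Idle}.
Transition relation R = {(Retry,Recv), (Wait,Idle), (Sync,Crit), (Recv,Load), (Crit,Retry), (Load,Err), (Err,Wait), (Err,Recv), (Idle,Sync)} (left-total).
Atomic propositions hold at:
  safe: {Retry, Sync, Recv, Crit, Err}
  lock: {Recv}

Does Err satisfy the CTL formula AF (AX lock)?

Sat(AX lock) = {s : every successor in {Recv}} = {Retry}
AF (AX lock): least fixpoint, start Z0 = {Retry}, add states with every successor in Z. Z1 = {Retry, Crit}; Z2 = {Retry, Sync, Crit}; Z3 = {Retry, Sync, Crit, Idle}; Z4 = {Retry, Wait, Sync, Crit, Idle}; fixed.
Sat(AF (AX lock)) = {Retry, Wait, Sync, Crit, Idle}
Err ∉ Sat(AF (AX lock)) = {Retry, Wait, Sync, Crit, Idle}, so the formula does not hold at Err.

No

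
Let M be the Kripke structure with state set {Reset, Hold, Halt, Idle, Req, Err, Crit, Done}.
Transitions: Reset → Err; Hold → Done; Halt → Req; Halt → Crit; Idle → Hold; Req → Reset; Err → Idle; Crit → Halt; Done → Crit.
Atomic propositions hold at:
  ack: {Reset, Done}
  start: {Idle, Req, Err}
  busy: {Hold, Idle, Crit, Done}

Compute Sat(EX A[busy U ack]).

{Hold, Idle, Req, Err}

A[busy U ack]: least fixpoint, start Z0 = Sat(ack) = {Reset, Done}, add states in Sat(busy) with every successor in Z. Z1 = {Reset, Hold, Done}; Z2 = {Reset, Hold, Idle, Done}; fixed.
Sat(A[busy U ack]) = {Reset, Hold, Idle, Done}
Sat(EX A[busy U ack]) = {s : some successor in {Reset, Hold, Idle, Done}} = {Hold, Idle, Req, Err}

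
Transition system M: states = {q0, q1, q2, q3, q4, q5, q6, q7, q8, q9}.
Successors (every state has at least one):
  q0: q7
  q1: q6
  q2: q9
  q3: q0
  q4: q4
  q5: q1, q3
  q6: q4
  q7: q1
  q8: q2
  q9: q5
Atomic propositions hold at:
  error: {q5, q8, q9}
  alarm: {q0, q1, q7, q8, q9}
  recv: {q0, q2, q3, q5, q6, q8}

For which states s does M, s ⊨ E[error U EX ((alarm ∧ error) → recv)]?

Sat(alarm ∧ error) = {q8, q9}
Sat((alarm ∧ error) → recv) = {q0, q1, q2, q3, q4, q5, q6, q7, q8}
Sat(EX ((alarm ∧ error) → recv)) = {s : some successor in {q0, q1, q2, q3, q4, q5, q6, q7, q8}} = {q0, q1, q3, q4, q5, q6, q7, q8, q9}
E[error U EX ((alarm ∧ error) → recv)]: least fixpoint, start Z0 = Sat(EX ((alarm ∧ error) → recv)) = {q0, q1, q3, q4, q5, q6, q7, q8, q9}, add states in Sat(error) with some successor in Z. Already a fixed point.
Sat(E[error U EX ((alarm ∧ error) → recv)]) = {q0, q1, q3, q4, q5, q6, q7, q8, q9}

{q0, q1, q3, q4, q5, q6, q7, q8, q9}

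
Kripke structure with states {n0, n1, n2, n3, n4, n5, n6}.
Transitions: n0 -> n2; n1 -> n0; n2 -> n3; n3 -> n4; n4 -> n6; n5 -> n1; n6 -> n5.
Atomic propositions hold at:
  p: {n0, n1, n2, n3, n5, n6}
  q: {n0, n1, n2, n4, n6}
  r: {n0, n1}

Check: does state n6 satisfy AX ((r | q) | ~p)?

No

Sat(r | q) = {n0, n1, n2, n4, n6}
Sat(~p) = {n4}
Sat((r | q) | ~p) = {n0, n1, n2, n4, n6}
Sat(AX ((r | q) | ~p)) = {s : every successor in {n0, n1, n2, n4, n6}} = {n0, n1, n3, n4, n5}
n6 ∉ Sat(AX ((r | q) | ~p)) = {n0, n1, n3, n4, n5}, so the formula does not hold at n6.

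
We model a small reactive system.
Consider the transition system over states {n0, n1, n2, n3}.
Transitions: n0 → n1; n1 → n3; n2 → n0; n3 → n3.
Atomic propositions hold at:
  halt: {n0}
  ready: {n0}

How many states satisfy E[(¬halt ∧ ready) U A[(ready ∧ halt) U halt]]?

Sat(¬halt) = {n1, n2, n3}
Sat(¬halt ∧ ready) = ∅
Sat(ready ∧ halt) = {n0}
A[(ready ∧ halt) U halt]: least fixpoint, start Z0 = Sat(halt) = {n0}, add states in Sat(ready ∧ halt) with every successor in Z. Already a fixed point.
Sat(A[(ready ∧ halt) U halt]) = {n0}
E[(¬halt ∧ ready) U A[(ready ∧ halt) U halt]]: least fixpoint, start Z0 = Sat(A[(ready ∧ halt) U halt]) = {n0}, add states in Sat(¬halt ∧ ready) with some successor in Z. Already a fixed point.
Sat(E[(¬halt ∧ ready) U A[(ready ∧ halt) U halt]]) = {n0}
|Sat(E[(¬halt ∧ ready) U A[(ready ∧ halt) U halt]])| = |{n0}| = 1.

1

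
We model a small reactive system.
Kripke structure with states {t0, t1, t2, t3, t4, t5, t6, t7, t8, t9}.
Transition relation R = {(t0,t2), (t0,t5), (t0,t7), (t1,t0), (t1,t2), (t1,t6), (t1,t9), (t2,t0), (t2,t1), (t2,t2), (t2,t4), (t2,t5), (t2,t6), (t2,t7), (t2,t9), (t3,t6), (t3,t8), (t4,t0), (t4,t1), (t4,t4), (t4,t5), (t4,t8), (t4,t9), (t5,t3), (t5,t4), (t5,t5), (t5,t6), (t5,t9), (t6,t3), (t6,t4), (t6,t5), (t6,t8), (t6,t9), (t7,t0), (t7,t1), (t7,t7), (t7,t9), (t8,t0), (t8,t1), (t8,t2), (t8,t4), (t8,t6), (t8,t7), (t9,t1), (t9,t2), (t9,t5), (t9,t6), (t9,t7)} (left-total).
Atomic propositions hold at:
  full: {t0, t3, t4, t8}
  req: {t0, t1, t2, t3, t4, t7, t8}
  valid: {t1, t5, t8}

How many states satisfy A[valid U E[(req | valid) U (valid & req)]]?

Sat(req | valid) = {t0, t1, t2, t3, t4, t5, t7, t8}
Sat(valid & req) = {t1, t8}
E[(req | valid) U (valid & req)]: least fixpoint, start Z0 = Sat((valid & req)) = {t1, t8}, add states in Sat(req | valid) with some successor in Z. Z1 = {t1, t2, t3, t4, t7, t8}; Z2 = {t0, t1, t2, t3, t4, t5, t7, t8}; fixed.
Sat(E[(req | valid) U (valid & req)]) = {t0, t1, t2, t3, t4, t5, t7, t8}
A[valid U E[(req | valid) U (valid & req)]]: least fixpoint, start Z0 = Sat(E[(req | valid) U (valid & req)]) = {t0, t1, t2, t3, t4, t5, t7, t8}, add states in Sat(valid) with every successor in Z. Already a fixed point.
Sat(A[valid U E[(req | valid) U (valid & req)]]) = {t0, t1, t2, t3, t4, t5, t7, t8}
|Sat(A[valid U E[(req | valid) U (valid & req)]])| = |{t0, t1, t2, t3, t4, t5, t7, t8}| = 8.

8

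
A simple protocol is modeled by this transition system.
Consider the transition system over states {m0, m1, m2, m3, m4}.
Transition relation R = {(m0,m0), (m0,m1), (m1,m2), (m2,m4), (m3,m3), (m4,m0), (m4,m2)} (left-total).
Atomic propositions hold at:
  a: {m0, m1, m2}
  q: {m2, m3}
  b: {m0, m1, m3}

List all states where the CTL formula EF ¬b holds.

{m0, m1, m2, m4}

Sat(¬b) = {m2, m4}
EF ¬b: least fixpoint, start Z0 = {m2, m4}, add states with some successor in Z. Z1 = {m1, m2, m4}; Z2 = {m0, m1, m2, m4}; fixed.
Sat(EF ¬b) = {m0, m1, m2, m4}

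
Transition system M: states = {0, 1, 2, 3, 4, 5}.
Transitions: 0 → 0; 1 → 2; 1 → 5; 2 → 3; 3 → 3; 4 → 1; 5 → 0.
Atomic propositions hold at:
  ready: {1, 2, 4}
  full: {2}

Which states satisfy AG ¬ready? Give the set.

Sat(¬ready) = {0, 3, 5}
AG ¬ready: greatest fixpoint, start Z0 = {0, 3, 5}, keep only states in Sat with every successor in Z. Already a fixed point.
Sat(AG ¬ready) = {0, 3, 5}

{0, 3, 5}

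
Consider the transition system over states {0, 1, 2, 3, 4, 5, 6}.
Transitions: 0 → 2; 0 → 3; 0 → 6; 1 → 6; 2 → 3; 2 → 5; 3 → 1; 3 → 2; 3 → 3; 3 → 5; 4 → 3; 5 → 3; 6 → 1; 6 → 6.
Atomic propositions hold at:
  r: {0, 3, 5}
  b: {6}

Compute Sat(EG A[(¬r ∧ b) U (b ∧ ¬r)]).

Sat(¬r) = {1, 2, 4, 6}
Sat(¬r ∧ b) = {6}
Sat(b ∧ ¬r) = {6}
A[(¬r ∧ b) U (b ∧ ¬r)]: least fixpoint, start Z0 = Sat((b ∧ ¬r)) = {6}, add states in Sat(¬r ∧ b) with every successor in Z. Already a fixed point.
Sat(A[(¬r ∧ b) U (b ∧ ¬r)]) = {6}
EG A[(¬r ∧ b) U (b ∧ ¬r)]: greatest fixpoint, start Z0 = {6}, keep only states in Sat with some successor in Z. Already a fixed point.
Sat(EG A[(¬r ∧ b) U (b ∧ ¬r)]) = {6}

{6}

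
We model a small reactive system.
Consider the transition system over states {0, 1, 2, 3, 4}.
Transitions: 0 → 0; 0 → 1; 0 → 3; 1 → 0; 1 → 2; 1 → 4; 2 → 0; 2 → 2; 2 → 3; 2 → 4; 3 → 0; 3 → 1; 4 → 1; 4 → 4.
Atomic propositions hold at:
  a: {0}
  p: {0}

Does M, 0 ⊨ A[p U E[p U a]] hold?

E[p U a]: least fixpoint, start Z0 = Sat(a) = {0}, add states in Sat(p) with some successor in Z. Already a fixed point.
Sat(E[p U a]) = {0}
A[p U E[p U a]]: least fixpoint, start Z0 = Sat(E[p U a]) = {0}, add states in Sat(p) with every successor in Z. Already a fixed point.
Sat(A[p U E[p U a]]) = {0}
0 ∈ Sat(A[p U E[p U a]]) = {0}, so the formula holds at 0.

Yes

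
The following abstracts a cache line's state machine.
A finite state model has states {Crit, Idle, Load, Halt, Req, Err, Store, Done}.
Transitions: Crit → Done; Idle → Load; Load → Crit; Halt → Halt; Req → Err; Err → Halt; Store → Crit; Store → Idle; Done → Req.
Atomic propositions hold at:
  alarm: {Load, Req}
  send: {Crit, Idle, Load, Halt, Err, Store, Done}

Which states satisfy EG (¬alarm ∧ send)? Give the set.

{Halt, Err}

Sat(¬alarm) = {Crit, Idle, Halt, Err, Store, Done}
Sat(¬alarm ∧ send) = {Crit, Idle, Halt, Err, Store, Done}
EG (¬alarm ∧ send): greatest fixpoint, start Z0 = {Crit, Idle, Halt, Err, Store, Done}, keep only states in Sat with some successor in Z. Z1 = {Crit, Halt, Err, Store}; Z2 = {Halt, Err, Store}; Z3 = {Halt, Err}; fixed.
Sat(EG (¬alarm ∧ send)) = {Halt, Err}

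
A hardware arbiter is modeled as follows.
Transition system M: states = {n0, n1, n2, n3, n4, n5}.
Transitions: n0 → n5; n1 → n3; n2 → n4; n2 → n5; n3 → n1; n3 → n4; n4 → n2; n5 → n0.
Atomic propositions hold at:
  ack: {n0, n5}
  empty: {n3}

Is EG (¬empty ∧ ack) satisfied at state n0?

Sat(¬empty) = {n0, n1, n2, n4, n5}
Sat(¬empty ∧ ack) = {n0, n5}
EG (¬empty ∧ ack): greatest fixpoint, start Z0 = {n0, n5}, keep only states in Sat with some successor in Z. Already a fixed point.
Sat(EG (¬empty ∧ ack)) = {n0, n5}
n0 ∈ Sat(EG (¬empty ∧ ack)) = {n0, n5}, so the formula holds at n0.

Yes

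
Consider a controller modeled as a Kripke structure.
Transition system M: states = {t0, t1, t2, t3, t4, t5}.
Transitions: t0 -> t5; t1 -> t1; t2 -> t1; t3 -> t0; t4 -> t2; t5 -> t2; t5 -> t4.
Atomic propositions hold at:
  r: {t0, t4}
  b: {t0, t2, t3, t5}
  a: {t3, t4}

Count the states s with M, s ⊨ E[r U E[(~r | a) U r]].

4

Sat(~r) = {t1, t2, t3, t5}
Sat(~r | a) = {t1, t2, t3, t4, t5}
E[(~r | a) U r]: least fixpoint, start Z0 = Sat(r) = {t0, t4}, add states in Sat(~r | a) with some successor in Z. Z1 = {t0, t3, t4, t5}; fixed.
Sat(E[(~r | a) U r]) = {t0, t3, t4, t5}
E[r U E[(~r | a) U r]]: least fixpoint, start Z0 = Sat(E[(~r | a) U r]) = {t0, t3, t4, t5}, add states in Sat(r) with some successor in Z. Already a fixed point.
Sat(E[r U E[(~r | a) U r]]) = {t0, t3, t4, t5}
|Sat(E[r U E[(~r | a) U r]])| = |{t0, t3, t4, t5}| = 4.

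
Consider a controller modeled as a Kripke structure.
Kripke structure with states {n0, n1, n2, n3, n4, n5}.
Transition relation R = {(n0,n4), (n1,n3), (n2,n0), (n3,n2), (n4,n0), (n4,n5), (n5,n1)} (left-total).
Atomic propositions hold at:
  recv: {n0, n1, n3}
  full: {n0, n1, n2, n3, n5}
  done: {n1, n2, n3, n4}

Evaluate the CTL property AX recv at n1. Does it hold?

Sat(AX recv) = {s : every successor in {n0, n1, n3}} = {n1, n2, n5}
n1 ∈ Sat(AX recv) = {n1, n2, n5}, so the formula holds at n1.

Yes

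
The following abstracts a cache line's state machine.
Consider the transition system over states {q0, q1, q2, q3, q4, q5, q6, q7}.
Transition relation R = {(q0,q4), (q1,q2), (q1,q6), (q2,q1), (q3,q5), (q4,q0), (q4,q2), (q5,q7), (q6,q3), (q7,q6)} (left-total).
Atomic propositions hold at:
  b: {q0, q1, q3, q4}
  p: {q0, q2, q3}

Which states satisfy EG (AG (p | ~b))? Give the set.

Sat(~b) = {q2, q5, q6, q7}
Sat(p | ~b) = {q0, q2, q3, q5, q6, q7}
AG (p | ~b): greatest fixpoint, start Z0 = {q0, q2, q3, q5, q6, q7}, keep only states in Sat with every successor in Z. Z1 = {q3, q5, q6, q7}; fixed.
Sat(AG (p | ~b)) = {q3, q5, q6, q7}
EG (AG (p | ~b)): greatest fixpoint, start Z0 = {q3, q5, q6, q7}, keep only states in Sat with some successor in Z. Already a fixed point.
Sat(EG (AG (p | ~b))) = {q3, q5, q6, q7}

{q3, q5, q6, q7}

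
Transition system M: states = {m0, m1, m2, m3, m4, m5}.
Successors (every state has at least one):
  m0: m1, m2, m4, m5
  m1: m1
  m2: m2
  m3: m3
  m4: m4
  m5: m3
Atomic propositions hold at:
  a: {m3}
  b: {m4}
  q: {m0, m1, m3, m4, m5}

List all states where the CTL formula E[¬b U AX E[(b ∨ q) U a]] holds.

Sat(¬b) = {m0, m1, m2, m3, m5}
Sat(b ∨ q) = {m0, m1, m3, m4, m5}
E[(b ∨ q) U a]: least fixpoint, start Z0 = Sat(a) = {m3}, add states in Sat(b ∨ q) with some successor in Z. Z1 = {m3, m5}; Z2 = {m0, m3, m5}; fixed.
Sat(E[(b ∨ q) U a]) = {m0, m3, m5}
Sat(AX E[(b ∨ q) U a]) = {s : every successor in {m0, m3, m5}} = {m3, m5}
E[¬b U AX E[(b ∨ q) U a]]: least fixpoint, start Z0 = Sat(AX E[(b ∨ q) U a]) = {m3, m5}, add states in Sat(¬b) with some successor in Z. Z1 = {m0, m3, m5}; fixed.
Sat(E[¬b U AX E[(b ∨ q) U a]]) = {m0, m3, m5}

{m0, m3, m5}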